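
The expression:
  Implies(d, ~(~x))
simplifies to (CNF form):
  x | ~d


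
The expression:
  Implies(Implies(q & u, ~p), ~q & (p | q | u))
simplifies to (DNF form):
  (p & u) | (p & ~q) | (u & ~q)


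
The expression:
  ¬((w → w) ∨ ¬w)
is never true.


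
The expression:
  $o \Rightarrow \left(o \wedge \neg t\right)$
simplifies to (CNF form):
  $\neg o \vee \neg t$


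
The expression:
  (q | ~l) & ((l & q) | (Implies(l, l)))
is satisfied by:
  {q: True, l: False}
  {l: False, q: False}
  {l: True, q: True}


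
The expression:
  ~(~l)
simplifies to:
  l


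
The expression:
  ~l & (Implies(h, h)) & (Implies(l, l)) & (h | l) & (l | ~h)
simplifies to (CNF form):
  False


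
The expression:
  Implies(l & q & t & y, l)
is always true.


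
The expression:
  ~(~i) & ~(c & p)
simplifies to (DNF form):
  (i & ~c) | (i & ~p)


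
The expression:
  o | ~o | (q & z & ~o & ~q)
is always true.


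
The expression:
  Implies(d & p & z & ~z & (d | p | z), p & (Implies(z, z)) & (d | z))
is always true.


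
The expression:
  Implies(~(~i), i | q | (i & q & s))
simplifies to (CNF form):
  True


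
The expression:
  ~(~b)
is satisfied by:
  {b: True}


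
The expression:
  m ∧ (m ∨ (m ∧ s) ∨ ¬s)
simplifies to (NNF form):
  m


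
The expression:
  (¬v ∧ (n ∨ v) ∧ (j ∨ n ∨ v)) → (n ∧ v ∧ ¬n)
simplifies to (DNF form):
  v ∨ ¬n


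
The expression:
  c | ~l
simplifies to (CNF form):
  c | ~l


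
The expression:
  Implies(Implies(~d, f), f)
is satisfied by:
  {f: True, d: False}
  {d: False, f: False}
  {d: True, f: True}


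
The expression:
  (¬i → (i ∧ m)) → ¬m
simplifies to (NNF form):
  ¬i ∨ ¬m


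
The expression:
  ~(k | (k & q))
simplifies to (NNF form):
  ~k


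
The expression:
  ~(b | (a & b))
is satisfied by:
  {b: False}


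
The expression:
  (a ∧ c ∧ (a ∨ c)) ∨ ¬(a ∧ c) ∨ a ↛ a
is always true.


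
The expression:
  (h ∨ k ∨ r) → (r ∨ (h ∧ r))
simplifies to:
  r ∨ (¬h ∧ ¬k)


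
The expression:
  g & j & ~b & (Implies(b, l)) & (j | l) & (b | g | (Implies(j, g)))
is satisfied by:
  {j: True, g: True, b: False}


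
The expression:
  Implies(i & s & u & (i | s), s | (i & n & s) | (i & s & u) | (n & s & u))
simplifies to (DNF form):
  True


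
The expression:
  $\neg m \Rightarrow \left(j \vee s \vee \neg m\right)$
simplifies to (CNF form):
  $\text{True}$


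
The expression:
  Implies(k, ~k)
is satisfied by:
  {k: False}


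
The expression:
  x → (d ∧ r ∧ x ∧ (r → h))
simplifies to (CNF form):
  (d ∨ ¬x) ∧ (h ∨ ¬x) ∧ (r ∨ ¬x)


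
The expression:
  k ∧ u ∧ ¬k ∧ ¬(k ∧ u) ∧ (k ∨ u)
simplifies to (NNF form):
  False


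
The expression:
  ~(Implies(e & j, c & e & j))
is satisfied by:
  {j: True, e: True, c: False}


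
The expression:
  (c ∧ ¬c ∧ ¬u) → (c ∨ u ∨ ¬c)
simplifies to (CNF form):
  True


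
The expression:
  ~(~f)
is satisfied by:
  {f: True}


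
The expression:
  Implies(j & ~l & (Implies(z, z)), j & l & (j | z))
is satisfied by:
  {l: True, j: False}
  {j: False, l: False}
  {j: True, l: True}


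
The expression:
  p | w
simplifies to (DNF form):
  p | w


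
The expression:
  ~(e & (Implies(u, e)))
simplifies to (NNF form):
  ~e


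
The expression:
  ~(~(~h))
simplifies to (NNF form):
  ~h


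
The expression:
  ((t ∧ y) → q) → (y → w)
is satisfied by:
  {w: True, t: True, y: False, q: False}
  {w: True, t: False, y: False, q: False}
  {q: True, w: True, t: True, y: False}
  {q: True, w: True, t: False, y: False}
  {t: True, q: False, w: False, y: False}
  {t: False, q: False, w: False, y: False}
  {q: True, t: True, w: False, y: False}
  {q: True, t: False, w: False, y: False}
  {y: True, w: True, t: True, q: False}
  {y: True, w: True, t: False, q: False}
  {y: True, q: True, w: True, t: True}
  {y: True, q: True, w: True, t: False}
  {y: True, t: True, w: False, q: False}


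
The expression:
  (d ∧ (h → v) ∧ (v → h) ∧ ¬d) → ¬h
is always true.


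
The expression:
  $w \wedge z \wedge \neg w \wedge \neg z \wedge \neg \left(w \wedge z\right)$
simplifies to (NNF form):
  $\text{False}$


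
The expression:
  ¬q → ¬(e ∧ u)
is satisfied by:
  {q: True, u: False, e: False}
  {u: False, e: False, q: False}
  {q: True, e: True, u: False}
  {e: True, u: False, q: False}
  {q: True, u: True, e: False}
  {u: True, q: False, e: False}
  {q: True, e: True, u: True}


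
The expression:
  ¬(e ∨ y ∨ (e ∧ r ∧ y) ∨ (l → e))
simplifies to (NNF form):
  l ∧ ¬e ∧ ¬y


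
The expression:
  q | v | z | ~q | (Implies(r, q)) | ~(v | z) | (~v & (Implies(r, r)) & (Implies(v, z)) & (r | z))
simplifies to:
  True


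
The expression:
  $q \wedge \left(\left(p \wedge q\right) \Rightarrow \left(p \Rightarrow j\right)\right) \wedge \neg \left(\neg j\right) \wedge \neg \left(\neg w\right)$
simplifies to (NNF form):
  $j \wedge q \wedge w$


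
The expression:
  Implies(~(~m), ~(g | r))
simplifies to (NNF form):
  ~m | (~g & ~r)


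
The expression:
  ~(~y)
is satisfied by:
  {y: True}


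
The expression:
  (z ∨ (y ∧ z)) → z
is always true.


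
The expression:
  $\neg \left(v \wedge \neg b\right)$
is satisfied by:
  {b: True, v: False}
  {v: False, b: False}
  {v: True, b: True}


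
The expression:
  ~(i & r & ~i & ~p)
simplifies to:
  True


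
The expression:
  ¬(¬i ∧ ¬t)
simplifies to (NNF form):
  i ∨ t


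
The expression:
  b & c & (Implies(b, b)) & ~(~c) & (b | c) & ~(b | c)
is never true.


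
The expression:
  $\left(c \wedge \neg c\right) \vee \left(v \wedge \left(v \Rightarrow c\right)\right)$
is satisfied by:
  {c: True, v: True}


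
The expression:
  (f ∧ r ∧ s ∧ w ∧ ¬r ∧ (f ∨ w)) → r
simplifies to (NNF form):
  True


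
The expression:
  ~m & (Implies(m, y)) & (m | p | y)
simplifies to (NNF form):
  ~m & (p | y)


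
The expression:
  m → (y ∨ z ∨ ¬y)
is always true.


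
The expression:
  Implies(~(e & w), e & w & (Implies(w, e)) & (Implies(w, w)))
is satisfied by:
  {e: True, w: True}


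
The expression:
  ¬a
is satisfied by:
  {a: False}


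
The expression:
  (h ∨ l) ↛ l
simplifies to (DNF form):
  h ∧ ¬l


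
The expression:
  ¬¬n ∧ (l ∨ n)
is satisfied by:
  {n: True}


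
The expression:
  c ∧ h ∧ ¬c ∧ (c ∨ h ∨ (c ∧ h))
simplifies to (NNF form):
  False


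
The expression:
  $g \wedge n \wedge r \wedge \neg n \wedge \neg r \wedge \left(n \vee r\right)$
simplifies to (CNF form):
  $\text{False}$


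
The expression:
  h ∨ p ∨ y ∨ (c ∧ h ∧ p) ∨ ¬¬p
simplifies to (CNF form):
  h ∨ p ∨ y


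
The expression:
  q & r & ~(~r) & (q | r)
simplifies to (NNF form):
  q & r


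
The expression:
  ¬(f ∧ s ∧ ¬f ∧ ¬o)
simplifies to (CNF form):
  True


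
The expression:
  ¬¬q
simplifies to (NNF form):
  q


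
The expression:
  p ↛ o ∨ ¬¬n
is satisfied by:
  {n: True, p: True, o: False}
  {n: True, o: False, p: False}
  {n: True, p: True, o: True}
  {n: True, o: True, p: False}
  {p: True, o: False, n: False}


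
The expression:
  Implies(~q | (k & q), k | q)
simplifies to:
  k | q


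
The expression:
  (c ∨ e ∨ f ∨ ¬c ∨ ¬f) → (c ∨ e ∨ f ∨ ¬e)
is always true.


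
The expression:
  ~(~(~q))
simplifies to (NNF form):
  ~q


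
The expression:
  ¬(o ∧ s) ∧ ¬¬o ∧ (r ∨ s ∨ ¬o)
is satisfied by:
  {r: True, o: True, s: False}


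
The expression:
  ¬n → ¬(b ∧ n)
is always true.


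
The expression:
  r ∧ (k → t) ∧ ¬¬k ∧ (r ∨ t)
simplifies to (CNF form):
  k ∧ r ∧ t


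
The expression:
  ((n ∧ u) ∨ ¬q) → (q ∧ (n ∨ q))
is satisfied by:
  {q: True}


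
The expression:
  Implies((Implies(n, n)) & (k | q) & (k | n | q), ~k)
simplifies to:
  ~k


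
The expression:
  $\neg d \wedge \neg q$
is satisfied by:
  {q: False, d: False}


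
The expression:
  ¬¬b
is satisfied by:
  {b: True}


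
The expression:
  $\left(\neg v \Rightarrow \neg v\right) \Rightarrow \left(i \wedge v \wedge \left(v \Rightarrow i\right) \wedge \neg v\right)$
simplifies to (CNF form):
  $\text{False}$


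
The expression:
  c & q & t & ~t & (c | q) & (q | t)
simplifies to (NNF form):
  False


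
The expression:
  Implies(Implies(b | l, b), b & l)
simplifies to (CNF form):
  l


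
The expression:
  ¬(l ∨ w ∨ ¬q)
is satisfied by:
  {q: True, w: False, l: False}


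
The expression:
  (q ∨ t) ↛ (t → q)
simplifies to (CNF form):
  t ∧ ¬q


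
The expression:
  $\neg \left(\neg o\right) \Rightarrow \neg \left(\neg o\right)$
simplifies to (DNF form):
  $\text{True}$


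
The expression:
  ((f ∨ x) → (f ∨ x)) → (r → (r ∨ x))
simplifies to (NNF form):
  True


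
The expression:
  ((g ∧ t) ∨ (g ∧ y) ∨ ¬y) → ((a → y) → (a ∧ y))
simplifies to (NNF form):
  a ∨ (y ∧ ¬g)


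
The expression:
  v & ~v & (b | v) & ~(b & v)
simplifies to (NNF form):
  False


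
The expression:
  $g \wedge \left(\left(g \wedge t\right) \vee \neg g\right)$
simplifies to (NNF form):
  $g \wedge t$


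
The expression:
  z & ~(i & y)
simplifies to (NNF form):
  z & (~i | ~y)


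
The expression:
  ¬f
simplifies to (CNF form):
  ¬f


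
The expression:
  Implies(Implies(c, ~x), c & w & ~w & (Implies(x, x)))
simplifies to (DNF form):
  c & x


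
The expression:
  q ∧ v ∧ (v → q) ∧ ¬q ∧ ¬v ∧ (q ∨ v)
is never true.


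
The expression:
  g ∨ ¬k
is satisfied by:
  {g: True, k: False}
  {k: False, g: False}
  {k: True, g: True}


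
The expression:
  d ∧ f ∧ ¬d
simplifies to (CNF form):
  False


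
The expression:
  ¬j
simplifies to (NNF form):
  ¬j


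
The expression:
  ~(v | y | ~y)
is never true.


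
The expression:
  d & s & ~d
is never true.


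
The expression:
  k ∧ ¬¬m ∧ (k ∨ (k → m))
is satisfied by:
  {m: True, k: True}


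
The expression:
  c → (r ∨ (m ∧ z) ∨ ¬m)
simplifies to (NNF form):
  r ∨ z ∨ ¬c ∨ ¬m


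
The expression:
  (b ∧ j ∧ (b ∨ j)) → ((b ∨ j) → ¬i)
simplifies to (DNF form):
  ¬b ∨ ¬i ∨ ¬j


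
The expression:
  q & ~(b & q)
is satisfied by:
  {q: True, b: False}


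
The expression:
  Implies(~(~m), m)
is always true.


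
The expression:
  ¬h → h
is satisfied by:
  {h: True}


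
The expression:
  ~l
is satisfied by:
  {l: False}


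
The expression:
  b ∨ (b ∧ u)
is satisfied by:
  {b: True}


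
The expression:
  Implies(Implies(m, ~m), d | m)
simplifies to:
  d | m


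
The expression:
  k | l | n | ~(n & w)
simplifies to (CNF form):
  True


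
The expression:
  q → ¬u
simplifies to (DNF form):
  ¬q ∨ ¬u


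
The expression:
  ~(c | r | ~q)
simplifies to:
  q & ~c & ~r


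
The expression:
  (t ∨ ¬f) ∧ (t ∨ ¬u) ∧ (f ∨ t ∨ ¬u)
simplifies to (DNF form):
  t ∨ (¬f ∧ ¬u)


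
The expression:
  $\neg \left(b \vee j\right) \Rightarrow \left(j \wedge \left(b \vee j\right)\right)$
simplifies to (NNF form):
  $b \vee j$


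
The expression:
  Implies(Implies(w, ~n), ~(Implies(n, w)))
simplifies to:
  n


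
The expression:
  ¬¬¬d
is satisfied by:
  {d: False}


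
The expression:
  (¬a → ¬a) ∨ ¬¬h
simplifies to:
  True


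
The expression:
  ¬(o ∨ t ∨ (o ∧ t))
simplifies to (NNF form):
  ¬o ∧ ¬t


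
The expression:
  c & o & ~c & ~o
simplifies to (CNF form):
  False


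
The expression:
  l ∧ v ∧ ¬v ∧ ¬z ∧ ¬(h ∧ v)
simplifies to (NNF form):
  False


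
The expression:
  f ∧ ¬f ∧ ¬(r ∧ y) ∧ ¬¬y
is never true.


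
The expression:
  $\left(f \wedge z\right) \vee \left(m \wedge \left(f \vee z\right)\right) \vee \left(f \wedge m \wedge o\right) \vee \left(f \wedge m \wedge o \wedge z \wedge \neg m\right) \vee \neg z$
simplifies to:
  $f \vee m \vee \neg z$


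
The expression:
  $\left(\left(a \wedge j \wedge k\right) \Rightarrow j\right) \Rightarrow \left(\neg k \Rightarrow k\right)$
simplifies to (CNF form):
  $k$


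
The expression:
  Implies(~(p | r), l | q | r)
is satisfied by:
  {r: True, q: True, l: True, p: True}
  {r: True, q: True, l: True, p: False}
  {r: True, q: True, p: True, l: False}
  {r: True, q: True, p: False, l: False}
  {r: True, l: True, p: True, q: False}
  {r: True, l: True, p: False, q: False}
  {r: True, l: False, p: True, q: False}
  {r: True, l: False, p: False, q: False}
  {q: True, l: True, p: True, r: False}
  {q: True, l: True, p: False, r: False}
  {q: True, p: True, l: False, r: False}
  {q: True, p: False, l: False, r: False}
  {l: True, p: True, q: False, r: False}
  {l: True, q: False, p: False, r: False}
  {p: True, q: False, l: False, r: False}


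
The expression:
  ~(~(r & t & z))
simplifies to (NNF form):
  r & t & z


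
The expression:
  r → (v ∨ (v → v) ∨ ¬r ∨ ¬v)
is always true.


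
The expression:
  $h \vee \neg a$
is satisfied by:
  {h: True, a: False}
  {a: False, h: False}
  {a: True, h: True}


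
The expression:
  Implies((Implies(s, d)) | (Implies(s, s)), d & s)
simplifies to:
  d & s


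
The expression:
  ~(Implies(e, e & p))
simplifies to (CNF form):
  e & ~p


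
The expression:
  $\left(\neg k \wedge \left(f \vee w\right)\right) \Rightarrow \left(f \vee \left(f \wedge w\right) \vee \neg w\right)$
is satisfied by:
  {k: True, f: True, w: False}
  {k: True, w: False, f: False}
  {f: True, w: False, k: False}
  {f: False, w: False, k: False}
  {k: True, f: True, w: True}
  {k: True, w: True, f: False}
  {f: True, w: True, k: False}


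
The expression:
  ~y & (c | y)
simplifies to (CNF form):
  c & ~y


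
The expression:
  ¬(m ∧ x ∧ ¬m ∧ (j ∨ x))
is always true.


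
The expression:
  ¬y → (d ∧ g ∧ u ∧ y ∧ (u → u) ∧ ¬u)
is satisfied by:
  {y: True}


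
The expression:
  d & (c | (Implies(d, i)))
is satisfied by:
  {i: True, c: True, d: True}
  {i: True, d: True, c: False}
  {c: True, d: True, i: False}


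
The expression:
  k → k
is always true.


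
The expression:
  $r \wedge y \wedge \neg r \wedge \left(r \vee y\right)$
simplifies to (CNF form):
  $\text{False}$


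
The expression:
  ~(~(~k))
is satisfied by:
  {k: False}


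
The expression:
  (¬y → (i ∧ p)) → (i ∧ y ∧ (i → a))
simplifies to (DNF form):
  (¬i ∧ ¬y) ∨ (¬p ∧ ¬y) ∨ (a ∧ i ∧ y)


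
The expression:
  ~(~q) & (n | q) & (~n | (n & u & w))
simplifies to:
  q & (u | ~n) & (w | ~n)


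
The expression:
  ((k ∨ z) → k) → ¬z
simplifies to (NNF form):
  ¬k ∨ ¬z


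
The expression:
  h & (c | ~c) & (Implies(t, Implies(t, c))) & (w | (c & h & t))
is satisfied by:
  {h: True, w: True, c: True, t: False}
  {h: True, w: True, c: False, t: False}
  {h: True, t: True, w: True, c: True}
  {h: True, t: True, c: True, w: False}


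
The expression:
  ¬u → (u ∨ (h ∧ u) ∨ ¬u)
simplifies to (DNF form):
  True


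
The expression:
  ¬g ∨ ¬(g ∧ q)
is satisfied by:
  {g: False, q: False}
  {q: True, g: False}
  {g: True, q: False}


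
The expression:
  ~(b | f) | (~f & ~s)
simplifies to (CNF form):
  ~f & (~b | ~s)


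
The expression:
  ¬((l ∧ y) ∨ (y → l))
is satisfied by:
  {y: True, l: False}


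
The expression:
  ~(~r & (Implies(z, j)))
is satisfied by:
  {r: True, z: True, j: False}
  {r: True, j: False, z: False}
  {r: True, z: True, j: True}
  {r: True, j: True, z: False}
  {z: True, j: False, r: False}


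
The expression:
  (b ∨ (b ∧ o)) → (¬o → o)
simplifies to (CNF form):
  o ∨ ¬b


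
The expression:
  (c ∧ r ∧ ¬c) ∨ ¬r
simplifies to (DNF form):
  ¬r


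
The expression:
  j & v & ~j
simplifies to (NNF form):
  False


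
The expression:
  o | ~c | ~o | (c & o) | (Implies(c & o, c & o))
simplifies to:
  True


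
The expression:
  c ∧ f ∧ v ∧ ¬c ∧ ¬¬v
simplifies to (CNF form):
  False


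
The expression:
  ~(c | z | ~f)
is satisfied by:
  {f: True, z: False, c: False}


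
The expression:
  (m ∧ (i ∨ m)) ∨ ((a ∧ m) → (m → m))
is always true.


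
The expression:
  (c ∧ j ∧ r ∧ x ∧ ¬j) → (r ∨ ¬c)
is always true.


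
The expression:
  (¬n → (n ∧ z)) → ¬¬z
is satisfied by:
  {z: True, n: False}
  {n: False, z: False}
  {n: True, z: True}


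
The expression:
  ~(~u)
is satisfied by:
  {u: True}


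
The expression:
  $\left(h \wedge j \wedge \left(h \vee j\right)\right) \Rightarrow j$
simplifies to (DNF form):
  $\text{True}$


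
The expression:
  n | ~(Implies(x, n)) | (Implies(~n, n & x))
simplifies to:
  n | x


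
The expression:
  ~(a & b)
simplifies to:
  ~a | ~b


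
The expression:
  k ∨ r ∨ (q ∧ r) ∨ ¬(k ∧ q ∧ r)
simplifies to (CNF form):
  True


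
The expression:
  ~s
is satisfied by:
  {s: False}


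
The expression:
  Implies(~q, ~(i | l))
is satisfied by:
  {q: True, i: False, l: False}
  {q: True, l: True, i: False}
  {q: True, i: True, l: False}
  {q: True, l: True, i: True}
  {l: False, i: False, q: False}


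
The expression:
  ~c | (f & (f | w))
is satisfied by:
  {f: True, c: False}
  {c: False, f: False}
  {c: True, f: True}


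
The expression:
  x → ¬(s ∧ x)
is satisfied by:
  {s: False, x: False}
  {x: True, s: False}
  {s: True, x: False}


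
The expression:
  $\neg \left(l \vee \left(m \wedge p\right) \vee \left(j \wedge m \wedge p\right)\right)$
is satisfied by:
  {l: False, p: False, m: False}
  {m: True, l: False, p: False}
  {p: True, l: False, m: False}


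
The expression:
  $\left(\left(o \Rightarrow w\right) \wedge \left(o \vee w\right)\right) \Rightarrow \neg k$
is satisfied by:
  {w: False, k: False}
  {k: True, w: False}
  {w: True, k: False}


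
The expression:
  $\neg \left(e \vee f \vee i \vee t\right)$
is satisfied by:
  {i: False, e: False, f: False, t: False}


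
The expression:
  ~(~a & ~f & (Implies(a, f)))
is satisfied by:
  {a: True, f: True}
  {a: True, f: False}
  {f: True, a: False}


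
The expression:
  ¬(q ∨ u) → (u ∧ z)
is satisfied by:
  {q: True, u: True}
  {q: True, u: False}
  {u: True, q: False}


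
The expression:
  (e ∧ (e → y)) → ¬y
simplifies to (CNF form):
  ¬e ∨ ¬y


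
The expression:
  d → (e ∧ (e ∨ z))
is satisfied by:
  {e: True, d: False}
  {d: False, e: False}
  {d: True, e: True}


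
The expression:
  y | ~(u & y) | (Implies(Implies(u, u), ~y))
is always true.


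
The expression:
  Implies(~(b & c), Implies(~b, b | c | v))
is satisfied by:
  {b: True, v: True, c: True}
  {b: True, v: True, c: False}
  {b: True, c: True, v: False}
  {b: True, c: False, v: False}
  {v: True, c: True, b: False}
  {v: True, c: False, b: False}
  {c: True, v: False, b: False}


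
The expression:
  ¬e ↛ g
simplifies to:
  ¬e ∧ ¬g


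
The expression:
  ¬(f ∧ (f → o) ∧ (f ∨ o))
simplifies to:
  ¬f ∨ ¬o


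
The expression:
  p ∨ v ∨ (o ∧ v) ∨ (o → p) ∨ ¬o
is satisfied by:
  {v: True, p: True, o: False}
  {v: True, o: False, p: False}
  {p: True, o: False, v: False}
  {p: False, o: False, v: False}
  {v: True, p: True, o: True}
  {v: True, o: True, p: False}
  {p: True, o: True, v: False}


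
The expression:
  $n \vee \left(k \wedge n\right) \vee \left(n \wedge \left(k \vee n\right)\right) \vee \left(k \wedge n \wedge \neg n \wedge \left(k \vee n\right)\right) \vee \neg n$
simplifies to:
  $\text{True}$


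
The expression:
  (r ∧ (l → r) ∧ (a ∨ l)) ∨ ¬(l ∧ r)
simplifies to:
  True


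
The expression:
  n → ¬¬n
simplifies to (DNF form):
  True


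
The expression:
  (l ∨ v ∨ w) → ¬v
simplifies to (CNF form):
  ¬v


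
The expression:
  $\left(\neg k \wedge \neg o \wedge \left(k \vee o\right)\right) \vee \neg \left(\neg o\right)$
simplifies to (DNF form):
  $o$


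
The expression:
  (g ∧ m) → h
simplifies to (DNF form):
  h ∨ ¬g ∨ ¬m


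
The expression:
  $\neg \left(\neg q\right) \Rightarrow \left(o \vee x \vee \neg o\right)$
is always true.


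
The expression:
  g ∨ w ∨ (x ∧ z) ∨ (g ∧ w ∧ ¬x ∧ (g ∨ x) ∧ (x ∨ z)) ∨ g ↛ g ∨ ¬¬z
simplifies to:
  g ∨ w ∨ z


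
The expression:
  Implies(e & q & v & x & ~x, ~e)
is always true.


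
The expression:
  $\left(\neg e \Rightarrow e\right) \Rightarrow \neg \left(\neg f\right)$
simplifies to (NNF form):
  $f \vee \neg e$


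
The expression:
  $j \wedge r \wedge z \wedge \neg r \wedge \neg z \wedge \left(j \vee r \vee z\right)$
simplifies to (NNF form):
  $\text{False}$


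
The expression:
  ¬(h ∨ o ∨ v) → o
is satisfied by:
  {o: True, v: True, h: True}
  {o: True, v: True, h: False}
  {o: True, h: True, v: False}
  {o: True, h: False, v: False}
  {v: True, h: True, o: False}
  {v: True, h: False, o: False}
  {h: True, v: False, o: False}


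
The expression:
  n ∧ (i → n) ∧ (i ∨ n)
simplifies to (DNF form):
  n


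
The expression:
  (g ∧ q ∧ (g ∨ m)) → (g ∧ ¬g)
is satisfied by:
  {g: False, q: False}
  {q: True, g: False}
  {g: True, q: False}


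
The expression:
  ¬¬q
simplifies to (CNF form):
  q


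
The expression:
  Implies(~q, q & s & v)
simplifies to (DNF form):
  q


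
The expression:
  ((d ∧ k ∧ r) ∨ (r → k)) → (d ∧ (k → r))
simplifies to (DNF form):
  (d ∧ r) ∨ (d ∧ ¬k) ∨ (r ∧ ¬k)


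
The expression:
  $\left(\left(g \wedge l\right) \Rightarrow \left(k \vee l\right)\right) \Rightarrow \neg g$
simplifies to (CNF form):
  $\neg g$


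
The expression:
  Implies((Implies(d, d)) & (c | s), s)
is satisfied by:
  {s: True, c: False}
  {c: False, s: False}
  {c: True, s: True}


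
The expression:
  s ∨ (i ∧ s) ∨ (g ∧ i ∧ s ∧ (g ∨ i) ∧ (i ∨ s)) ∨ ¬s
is always true.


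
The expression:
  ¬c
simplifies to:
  ¬c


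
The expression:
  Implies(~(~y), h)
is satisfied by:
  {h: True, y: False}
  {y: False, h: False}
  {y: True, h: True}


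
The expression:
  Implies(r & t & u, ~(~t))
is always true.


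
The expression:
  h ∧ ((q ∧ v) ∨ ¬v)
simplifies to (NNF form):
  h ∧ (q ∨ ¬v)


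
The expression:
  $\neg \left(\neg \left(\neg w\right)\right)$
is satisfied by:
  {w: False}


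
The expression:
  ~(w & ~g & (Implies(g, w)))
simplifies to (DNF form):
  g | ~w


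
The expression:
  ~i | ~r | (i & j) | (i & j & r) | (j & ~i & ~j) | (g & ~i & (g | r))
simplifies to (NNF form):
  j | ~i | ~r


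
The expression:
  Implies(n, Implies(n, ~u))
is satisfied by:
  {u: False, n: False}
  {n: True, u: False}
  {u: True, n: False}


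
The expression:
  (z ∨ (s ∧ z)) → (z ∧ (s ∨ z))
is always true.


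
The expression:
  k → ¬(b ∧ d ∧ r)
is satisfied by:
  {k: False, d: False, b: False, r: False}
  {r: True, k: False, d: False, b: False}
  {b: True, k: False, d: False, r: False}
  {r: True, b: True, k: False, d: False}
  {d: True, r: False, k: False, b: False}
  {r: True, d: True, k: False, b: False}
  {b: True, d: True, r: False, k: False}
  {r: True, b: True, d: True, k: False}
  {k: True, b: False, d: False, r: False}
  {r: True, k: True, b: False, d: False}
  {b: True, k: True, r: False, d: False}
  {r: True, b: True, k: True, d: False}
  {d: True, k: True, b: False, r: False}
  {r: True, d: True, k: True, b: False}
  {b: True, d: True, k: True, r: False}


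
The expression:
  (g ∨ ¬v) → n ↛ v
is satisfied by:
  {n: True, v: False, g: False}
  {n: True, g: True, v: False}
  {n: True, v: True, g: False}
  {v: True, g: False, n: False}


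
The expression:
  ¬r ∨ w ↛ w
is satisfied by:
  {r: False}


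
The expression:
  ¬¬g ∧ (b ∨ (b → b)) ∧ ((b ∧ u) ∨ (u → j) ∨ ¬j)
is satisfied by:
  {g: True}


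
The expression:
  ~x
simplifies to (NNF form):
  ~x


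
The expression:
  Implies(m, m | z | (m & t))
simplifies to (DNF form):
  True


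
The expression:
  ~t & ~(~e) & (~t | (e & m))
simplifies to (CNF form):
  e & ~t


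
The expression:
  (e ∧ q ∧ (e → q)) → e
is always true.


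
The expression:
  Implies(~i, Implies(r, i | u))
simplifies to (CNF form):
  i | u | ~r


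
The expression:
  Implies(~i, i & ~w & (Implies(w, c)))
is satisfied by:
  {i: True}


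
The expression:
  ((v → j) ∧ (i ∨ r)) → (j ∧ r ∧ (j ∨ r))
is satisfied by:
  {v: True, r: False, j: False, i: False}
  {v: False, r: False, j: False, i: False}
  {i: True, v: True, r: False, j: False}
  {v: True, j: True, i: False, r: False}
  {j: True, i: False, r: False, v: False}
  {v: True, r: True, i: False, j: False}
  {i: True, v: True, r: True, j: False}
  {v: True, j: True, r: True, i: False}
  {j: True, r: True, i: False, v: False}
  {i: True, j: True, r: True, v: True}
  {i: True, j: True, r: True, v: False}


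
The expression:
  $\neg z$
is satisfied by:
  {z: False}


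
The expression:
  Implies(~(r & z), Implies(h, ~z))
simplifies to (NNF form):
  r | ~h | ~z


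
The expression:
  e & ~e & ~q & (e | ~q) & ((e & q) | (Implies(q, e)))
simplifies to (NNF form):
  False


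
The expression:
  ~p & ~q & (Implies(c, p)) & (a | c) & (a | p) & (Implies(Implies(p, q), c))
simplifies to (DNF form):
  False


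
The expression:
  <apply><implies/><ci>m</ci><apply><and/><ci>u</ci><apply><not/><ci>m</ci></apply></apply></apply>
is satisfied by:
  {m: False}


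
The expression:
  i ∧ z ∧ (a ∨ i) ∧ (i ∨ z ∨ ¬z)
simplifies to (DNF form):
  i ∧ z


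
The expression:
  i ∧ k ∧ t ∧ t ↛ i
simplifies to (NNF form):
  False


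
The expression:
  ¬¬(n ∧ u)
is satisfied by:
  {u: True, n: True}


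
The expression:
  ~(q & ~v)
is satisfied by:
  {v: True, q: False}
  {q: False, v: False}
  {q: True, v: True}


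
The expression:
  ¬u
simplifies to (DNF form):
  ¬u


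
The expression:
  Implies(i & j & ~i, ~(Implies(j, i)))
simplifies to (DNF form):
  True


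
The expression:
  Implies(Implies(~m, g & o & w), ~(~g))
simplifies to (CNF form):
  g | ~m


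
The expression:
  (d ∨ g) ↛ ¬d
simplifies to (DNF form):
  d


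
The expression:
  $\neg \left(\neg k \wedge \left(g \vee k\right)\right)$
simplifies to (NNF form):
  $k \vee \neg g$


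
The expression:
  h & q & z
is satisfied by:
  {h: True, z: True, q: True}


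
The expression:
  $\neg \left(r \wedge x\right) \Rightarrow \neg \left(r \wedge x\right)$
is always true.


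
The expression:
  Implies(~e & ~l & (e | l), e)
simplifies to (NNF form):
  True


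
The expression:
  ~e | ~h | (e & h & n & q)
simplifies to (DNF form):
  ~e | ~h | (n & q)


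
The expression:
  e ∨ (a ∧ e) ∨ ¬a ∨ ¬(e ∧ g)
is always true.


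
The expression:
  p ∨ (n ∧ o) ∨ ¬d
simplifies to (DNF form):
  p ∨ (n ∧ o) ∨ ¬d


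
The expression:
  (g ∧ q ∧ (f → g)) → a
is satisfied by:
  {a: True, g: False, q: False}
  {g: False, q: False, a: False}
  {a: True, q: True, g: False}
  {q: True, g: False, a: False}
  {a: True, g: True, q: False}
  {g: True, a: False, q: False}
  {a: True, q: True, g: True}


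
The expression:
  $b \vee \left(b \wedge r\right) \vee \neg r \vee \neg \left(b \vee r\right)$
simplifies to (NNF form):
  $b \vee \neg r$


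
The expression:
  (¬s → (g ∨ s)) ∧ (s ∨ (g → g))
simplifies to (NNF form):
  g ∨ s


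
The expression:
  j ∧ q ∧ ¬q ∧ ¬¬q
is never true.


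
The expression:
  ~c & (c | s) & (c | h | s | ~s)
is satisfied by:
  {s: True, c: False}


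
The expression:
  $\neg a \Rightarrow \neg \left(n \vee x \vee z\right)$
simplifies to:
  $a \vee \left(\neg n \wedge \neg x \wedge \neg z\right)$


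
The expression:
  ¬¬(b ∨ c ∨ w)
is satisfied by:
  {b: True, c: True, w: True}
  {b: True, c: True, w: False}
  {b: True, w: True, c: False}
  {b: True, w: False, c: False}
  {c: True, w: True, b: False}
  {c: True, w: False, b: False}
  {w: True, c: False, b: False}


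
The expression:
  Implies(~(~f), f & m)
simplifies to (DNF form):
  m | ~f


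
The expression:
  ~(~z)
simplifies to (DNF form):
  z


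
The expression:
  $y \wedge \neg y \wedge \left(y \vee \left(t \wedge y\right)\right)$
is never true.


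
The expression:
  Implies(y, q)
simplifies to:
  q | ~y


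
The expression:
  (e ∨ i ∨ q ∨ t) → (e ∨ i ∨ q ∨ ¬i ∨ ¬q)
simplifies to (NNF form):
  True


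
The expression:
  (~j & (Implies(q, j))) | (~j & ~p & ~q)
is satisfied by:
  {q: False, j: False}


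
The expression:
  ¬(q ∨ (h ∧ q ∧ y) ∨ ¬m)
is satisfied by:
  {m: True, q: False}


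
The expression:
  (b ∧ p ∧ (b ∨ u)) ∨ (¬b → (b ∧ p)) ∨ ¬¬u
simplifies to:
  b ∨ u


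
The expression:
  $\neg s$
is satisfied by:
  {s: False}


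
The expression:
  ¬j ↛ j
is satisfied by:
  {j: False}


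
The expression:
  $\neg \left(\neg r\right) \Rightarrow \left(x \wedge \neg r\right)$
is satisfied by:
  {r: False}


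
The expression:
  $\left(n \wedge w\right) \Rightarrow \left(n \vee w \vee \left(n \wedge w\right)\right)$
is always true.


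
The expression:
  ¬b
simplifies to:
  ¬b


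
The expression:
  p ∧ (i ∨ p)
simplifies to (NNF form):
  p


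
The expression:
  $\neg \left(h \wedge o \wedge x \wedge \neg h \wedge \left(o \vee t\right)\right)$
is always true.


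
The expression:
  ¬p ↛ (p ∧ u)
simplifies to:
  ¬p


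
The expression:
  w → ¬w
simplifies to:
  ¬w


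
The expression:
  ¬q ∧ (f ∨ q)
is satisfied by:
  {f: True, q: False}


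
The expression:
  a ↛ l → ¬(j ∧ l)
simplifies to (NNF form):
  True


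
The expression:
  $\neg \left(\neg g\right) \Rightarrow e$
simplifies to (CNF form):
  $e \vee \neg g$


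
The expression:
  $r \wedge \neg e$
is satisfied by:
  {r: True, e: False}


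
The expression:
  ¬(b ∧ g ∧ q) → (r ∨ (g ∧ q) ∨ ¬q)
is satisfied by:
  {r: True, g: True, q: False}
  {r: True, g: False, q: False}
  {g: True, r: False, q: False}
  {r: False, g: False, q: False}
  {r: True, q: True, g: True}
  {r: True, q: True, g: False}
  {q: True, g: True, r: False}


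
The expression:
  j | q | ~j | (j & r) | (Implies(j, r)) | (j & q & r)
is always true.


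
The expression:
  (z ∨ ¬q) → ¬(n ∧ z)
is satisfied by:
  {z: False, n: False}
  {n: True, z: False}
  {z: True, n: False}


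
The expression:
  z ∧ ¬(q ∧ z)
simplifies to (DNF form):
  z ∧ ¬q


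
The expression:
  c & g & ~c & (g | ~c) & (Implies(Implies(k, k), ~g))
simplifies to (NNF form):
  False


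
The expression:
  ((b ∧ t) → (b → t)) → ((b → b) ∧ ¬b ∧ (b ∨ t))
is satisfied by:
  {t: True, b: False}


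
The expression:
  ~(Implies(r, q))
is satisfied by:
  {r: True, q: False}


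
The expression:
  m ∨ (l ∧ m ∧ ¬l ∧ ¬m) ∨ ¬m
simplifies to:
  True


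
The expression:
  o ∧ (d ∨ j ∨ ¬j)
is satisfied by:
  {o: True}


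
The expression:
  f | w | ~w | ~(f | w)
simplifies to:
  True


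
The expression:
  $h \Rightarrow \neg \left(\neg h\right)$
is always true.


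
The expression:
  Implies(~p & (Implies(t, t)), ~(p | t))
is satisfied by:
  {p: True, t: False}
  {t: False, p: False}
  {t: True, p: True}


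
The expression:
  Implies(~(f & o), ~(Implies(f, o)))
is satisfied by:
  {f: True}


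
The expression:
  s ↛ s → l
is always true.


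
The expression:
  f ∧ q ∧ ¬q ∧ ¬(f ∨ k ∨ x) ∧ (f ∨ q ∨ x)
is never true.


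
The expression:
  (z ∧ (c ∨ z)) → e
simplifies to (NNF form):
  e ∨ ¬z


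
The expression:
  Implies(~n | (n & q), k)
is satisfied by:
  {n: True, k: True, q: False}
  {k: True, q: False, n: False}
  {n: True, k: True, q: True}
  {k: True, q: True, n: False}
  {n: True, q: False, k: False}


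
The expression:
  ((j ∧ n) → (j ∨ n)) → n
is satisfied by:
  {n: True}


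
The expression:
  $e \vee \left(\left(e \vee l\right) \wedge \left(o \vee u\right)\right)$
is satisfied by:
  {l: True, u: True, e: True, o: True}
  {l: True, u: True, e: True, o: False}
  {l: True, e: True, o: True, u: False}
  {l: True, e: True, o: False, u: False}
  {u: True, e: True, o: True, l: False}
  {u: True, e: True, o: False, l: False}
  {e: True, o: True, u: False, l: False}
  {e: True, u: False, o: False, l: False}
  {l: True, u: True, o: True, e: False}
  {l: True, u: True, o: False, e: False}
  {l: True, o: True, e: False, u: False}


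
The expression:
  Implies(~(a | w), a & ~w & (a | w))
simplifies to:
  a | w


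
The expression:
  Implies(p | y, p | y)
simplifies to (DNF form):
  True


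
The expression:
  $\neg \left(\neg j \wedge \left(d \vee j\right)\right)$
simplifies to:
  $j \vee \neg d$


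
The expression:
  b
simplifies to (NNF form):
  b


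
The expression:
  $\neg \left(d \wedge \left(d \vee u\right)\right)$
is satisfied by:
  {d: False}


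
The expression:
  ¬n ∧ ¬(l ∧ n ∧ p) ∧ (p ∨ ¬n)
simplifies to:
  ¬n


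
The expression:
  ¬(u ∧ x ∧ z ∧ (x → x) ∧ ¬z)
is always true.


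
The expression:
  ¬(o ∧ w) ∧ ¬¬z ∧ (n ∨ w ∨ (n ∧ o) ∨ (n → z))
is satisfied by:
  {z: True, w: False, o: False}
  {z: True, o: True, w: False}
  {z: True, w: True, o: False}


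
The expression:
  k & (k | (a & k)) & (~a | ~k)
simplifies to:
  k & ~a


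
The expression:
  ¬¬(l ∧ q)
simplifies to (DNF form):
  l ∧ q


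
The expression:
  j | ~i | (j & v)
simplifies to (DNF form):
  j | ~i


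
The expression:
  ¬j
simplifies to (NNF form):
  ¬j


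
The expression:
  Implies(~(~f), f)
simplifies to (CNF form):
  True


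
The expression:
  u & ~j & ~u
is never true.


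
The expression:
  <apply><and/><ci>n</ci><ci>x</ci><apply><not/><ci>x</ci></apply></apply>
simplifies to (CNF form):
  <false/>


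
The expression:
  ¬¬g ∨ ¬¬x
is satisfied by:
  {x: True, g: True}
  {x: True, g: False}
  {g: True, x: False}


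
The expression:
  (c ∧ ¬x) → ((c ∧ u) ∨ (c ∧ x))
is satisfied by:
  {x: True, u: True, c: False}
  {x: True, c: False, u: False}
  {u: True, c: False, x: False}
  {u: False, c: False, x: False}
  {x: True, u: True, c: True}
  {x: True, c: True, u: False}
  {u: True, c: True, x: False}


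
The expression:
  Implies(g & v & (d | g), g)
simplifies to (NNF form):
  True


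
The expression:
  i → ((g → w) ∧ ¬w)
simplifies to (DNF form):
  (¬g ∧ ¬w) ∨ ¬i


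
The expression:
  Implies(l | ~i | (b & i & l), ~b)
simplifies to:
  ~b | (i & ~l)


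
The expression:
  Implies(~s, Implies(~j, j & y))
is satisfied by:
  {s: True, j: True}
  {s: True, j: False}
  {j: True, s: False}


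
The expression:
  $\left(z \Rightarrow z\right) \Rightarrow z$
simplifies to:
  $z$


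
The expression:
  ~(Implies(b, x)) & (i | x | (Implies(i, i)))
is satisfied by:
  {b: True, x: False}


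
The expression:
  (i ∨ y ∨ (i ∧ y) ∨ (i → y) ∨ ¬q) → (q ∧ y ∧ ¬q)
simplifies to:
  False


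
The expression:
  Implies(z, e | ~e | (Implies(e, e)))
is always true.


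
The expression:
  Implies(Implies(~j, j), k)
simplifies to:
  k | ~j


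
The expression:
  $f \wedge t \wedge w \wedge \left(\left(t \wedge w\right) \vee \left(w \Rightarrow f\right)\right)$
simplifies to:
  $f \wedge t \wedge w$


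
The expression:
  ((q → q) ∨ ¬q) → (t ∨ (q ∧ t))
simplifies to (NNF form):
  t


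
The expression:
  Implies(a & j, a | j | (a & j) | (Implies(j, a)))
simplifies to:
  True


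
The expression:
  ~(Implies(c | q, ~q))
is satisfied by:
  {q: True}


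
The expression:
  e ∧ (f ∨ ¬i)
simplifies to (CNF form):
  e ∧ (f ∨ ¬i)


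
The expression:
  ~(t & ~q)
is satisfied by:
  {q: True, t: False}
  {t: False, q: False}
  {t: True, q: True}


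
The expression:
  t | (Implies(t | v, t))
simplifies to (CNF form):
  t | ~v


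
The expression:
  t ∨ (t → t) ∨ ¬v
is always true.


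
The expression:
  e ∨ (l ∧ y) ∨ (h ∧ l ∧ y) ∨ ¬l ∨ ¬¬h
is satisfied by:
  {y: True, e: True, h: True, l: False}
  {y: True, e: True, l: False, h: False}
  {y: True, h: True, l: False, e: False}
  {y: True, l: False, h: False, e: False}
  {e: True, h: True, l: False, y: False}
  {e: True, l: False, h: False, y: False}
  {h: True, e: False, l: False, y: False}
  {e: False, l: False, h: False, y: False}
  {e: True, y: True, l: True, h: True}
  {e: True, y: True, l: True, h: False}
  {y: True, l: True, h: True, e: False}
  {y: True, l: True, e: False, h: False}
  {h: True, l: True, e: True, y: False}
  {l: True, e: True, y: False, h: False}
  {l: True, h: True, y: False, e: False}


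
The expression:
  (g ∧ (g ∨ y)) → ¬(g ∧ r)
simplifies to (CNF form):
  ¬g ∨ ¬r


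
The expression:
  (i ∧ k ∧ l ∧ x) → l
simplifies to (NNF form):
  True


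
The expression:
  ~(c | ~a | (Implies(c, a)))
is never true.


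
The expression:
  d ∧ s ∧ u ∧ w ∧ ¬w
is never true.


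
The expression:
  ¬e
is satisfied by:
  {e: False}


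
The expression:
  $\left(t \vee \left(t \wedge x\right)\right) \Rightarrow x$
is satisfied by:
  {x: True, t: False}
  {t: False, x: False}
  {t: True, x: True}


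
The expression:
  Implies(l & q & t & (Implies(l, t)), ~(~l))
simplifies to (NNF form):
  True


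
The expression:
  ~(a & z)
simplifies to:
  ~a | ~z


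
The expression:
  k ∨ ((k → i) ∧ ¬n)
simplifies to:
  k ∨ ¬n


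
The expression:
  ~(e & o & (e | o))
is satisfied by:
  {e: False, o: False}
  {o: True, e: False}
  {e: True, o: False}


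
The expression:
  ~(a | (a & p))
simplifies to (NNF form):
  ~a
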